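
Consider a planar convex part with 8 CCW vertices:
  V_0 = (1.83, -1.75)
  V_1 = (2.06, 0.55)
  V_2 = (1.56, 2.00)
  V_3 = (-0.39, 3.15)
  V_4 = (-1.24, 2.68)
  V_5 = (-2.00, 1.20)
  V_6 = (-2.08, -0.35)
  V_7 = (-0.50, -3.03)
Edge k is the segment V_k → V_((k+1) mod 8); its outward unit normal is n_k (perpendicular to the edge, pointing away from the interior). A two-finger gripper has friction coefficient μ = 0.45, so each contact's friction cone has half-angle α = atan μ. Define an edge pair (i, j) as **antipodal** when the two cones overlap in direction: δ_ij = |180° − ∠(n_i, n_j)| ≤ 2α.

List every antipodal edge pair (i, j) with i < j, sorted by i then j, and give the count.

count = 9; pairs: (0,4), (0,5), (0,6), (1,4), (1,5), (1,6), (2,6), (3,7), (4,7)

α = atan 0.45 = 24.23°;  2α = 48.46°
n_0 = (+0.9950, -0.0995)
n_1 = (+0.9454, +0.3260)
n_2 = (+0.5080, +0.8614)
n_3 = (-0.4839, +0.8751)
n_4 = (-0.8896, +0.4568)
n_5 = (-0.9987, +0.0515)
n_6 = (-0.8614, -0.5079)
n_7 = (+0.4815, -0.8765)
  (0,1): δ = 155.26°  ·
  (0,2): δ = 114.82°  ·
  (0,3): δ = 55.35°  ·
  (0,4): δ = 21.47°  ✓
  (0,5): δ = 2.76°  ✓
  (0,6): δ = 36.23°  ✓
  (0,7): δ = 124.49°  ·
  (1,2): δ = 139.56°  ·
  (1,3): δ = 80.09°  ·
  (1,4): δ = 46.21°  ✓
  (1,5): δ = 21.98°  ✓
  (1,6): δ = 11.50°  ✓
  (1,7): δ = 99.76°  ·
  (2,3): δ = 120.53°  ·
  (2,4): δ = 86.65°  ·
  (2,5): δ = 62.42°  ·
  (2,6): δ = 28.95°  ✓
  (2,7): δ = 59.31°  ·
  (3,4): δ = 146.12°  ·
  (3,5): δ = 121.89°  ·
  (3,6): δ = 88.42°  ·
  (3,7): δ = 0.16°  ✓
  (4,5): δ = 155.77°  ·
  (4,6): δ = 122.30°  ·
  (4,7): δ = 34.04°  ✓
  (5,6): δ = 146.52°  ·
  (5,7): δ = 58.26°  ·
  (6,7): δ = 91.74°  ·
antipodal pairs: 9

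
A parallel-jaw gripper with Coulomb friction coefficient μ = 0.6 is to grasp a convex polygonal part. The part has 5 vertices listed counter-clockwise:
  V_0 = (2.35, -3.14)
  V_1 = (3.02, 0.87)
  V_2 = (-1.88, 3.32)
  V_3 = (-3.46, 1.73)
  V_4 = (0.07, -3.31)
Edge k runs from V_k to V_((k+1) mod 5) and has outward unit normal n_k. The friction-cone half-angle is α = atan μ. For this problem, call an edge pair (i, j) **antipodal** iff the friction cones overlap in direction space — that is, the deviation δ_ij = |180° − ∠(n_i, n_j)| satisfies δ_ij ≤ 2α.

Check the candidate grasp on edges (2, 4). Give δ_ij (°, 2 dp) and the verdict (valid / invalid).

α = atan 0.6 = 30.96°;  2α = 61.93°
edge 2: e_2 = (-1.58, -1.59);  n_2 = (-0.7093, +0.7049)
edge 4: e_4 = (+2.28, +0.17);  n_4 = (+0.0744, -0.9972)
∠(n_2, n_4) = 139.08°
δ = |180° − 139.08°| = 40.92°
40.92° ≤ 2α = 61.93°  →  valid

δ = 40.92°, valid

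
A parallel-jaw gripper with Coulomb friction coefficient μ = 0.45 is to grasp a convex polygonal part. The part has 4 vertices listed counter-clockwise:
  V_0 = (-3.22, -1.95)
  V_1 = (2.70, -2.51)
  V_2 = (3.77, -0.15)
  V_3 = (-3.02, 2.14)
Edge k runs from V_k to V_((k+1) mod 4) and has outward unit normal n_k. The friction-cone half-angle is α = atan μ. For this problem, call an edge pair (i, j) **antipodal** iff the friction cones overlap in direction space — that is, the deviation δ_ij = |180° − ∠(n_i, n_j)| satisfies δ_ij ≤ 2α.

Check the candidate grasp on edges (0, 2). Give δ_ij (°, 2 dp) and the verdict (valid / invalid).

δ = 13.23°, valid

α = atan 0.45 = 24.23°;  2α = 48.46°
edge 0: e_0 = (+5.92, -0.56);  n_0 = (-0.0942, -0.9956)
edge 2: e_2 = (-6.79, +2.29);  n_2 = (+0.3196, +0.9476)
∠(n_0, n_2) = 166.77°
δ = |180° − 166.77°| = 13.23°
13.23° ≤ 2α = 48.46°  →  valid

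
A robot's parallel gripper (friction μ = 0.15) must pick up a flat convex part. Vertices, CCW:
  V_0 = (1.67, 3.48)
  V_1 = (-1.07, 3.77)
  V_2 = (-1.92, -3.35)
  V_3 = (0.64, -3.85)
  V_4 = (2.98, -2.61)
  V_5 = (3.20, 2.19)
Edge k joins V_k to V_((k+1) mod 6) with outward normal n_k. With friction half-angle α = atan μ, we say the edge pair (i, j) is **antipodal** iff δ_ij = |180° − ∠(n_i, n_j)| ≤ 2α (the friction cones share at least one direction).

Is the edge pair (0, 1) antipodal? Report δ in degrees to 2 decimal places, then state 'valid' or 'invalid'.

α = atan 0.15 = 8.53°;  2α = 17.06°
edge 0: e_0 = (-2.74, +0.29);  n_0 = (+0.1053, +0.9944)
edge 1: e_1 = (-0.85, -7.12);  n_1 = (-0.9929, +0.1185)
∠(n_0, n_1) = 89.23°
δ = |180° − 89.23°| = 90.77°
90.77° > 2α = 17.06°  →  invalid

δ = 90.77°, invalid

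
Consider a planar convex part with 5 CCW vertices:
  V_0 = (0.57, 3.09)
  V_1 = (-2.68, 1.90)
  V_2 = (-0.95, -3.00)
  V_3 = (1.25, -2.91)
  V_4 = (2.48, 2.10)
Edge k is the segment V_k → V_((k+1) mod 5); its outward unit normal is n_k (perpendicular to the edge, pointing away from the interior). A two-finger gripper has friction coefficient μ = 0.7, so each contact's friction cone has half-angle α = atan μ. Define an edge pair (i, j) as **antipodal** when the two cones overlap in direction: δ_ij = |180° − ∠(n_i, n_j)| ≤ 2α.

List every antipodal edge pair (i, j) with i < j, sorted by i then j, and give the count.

α = atan 0.7 = 34.99°;  2α = 69.98°
n_0 = (-0.3438, +0.9390)
n_1 = (-0.9430, -0.3329)
n_2 = (+0.0409, -0.9992)
n_3 = (+0.9712, -0.2384)
n_4 = (+0.4602, +0.8878)
  (0,1): δ = 90.66°  ·
  (0,2): δ = 17.77°  ✓
  (0,3): δ = 56.10°  ✓
  (0,4): δ = 132.49°  ·
  (1,2): δ = 107.10°  ·
  (1,3): δ = 33.24°  ✓
  (1,4): δ = 43.16°  ✓
  (2,3): δ = 106.14°  ·
  (2,4): δ = 29.74°  ✓
  (3,4): δ = 103.61°  ·
antipodal pairs: 5

count = 5; pairs: (0,2), (0,3), (1,3), (1,4), (2,4)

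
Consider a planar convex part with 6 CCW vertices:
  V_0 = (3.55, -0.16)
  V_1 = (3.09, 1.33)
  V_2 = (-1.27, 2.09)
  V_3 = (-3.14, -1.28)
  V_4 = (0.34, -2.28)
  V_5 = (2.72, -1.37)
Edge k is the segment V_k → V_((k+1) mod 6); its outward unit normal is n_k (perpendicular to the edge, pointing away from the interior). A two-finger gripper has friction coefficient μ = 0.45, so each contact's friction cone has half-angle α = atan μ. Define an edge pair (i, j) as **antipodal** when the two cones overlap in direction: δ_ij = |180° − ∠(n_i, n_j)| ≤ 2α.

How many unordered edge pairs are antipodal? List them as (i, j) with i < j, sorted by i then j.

α = atan 0.45 = 24.23°;  2α = 48.46°
n_0 = (+0.9555, +0.2950)
n_1 = (+0.1717, +0.9851)
n_2 = (-0.8744, +0.4852)
n_3 = (-0.2762, -0.9611)
n_4 = (+0.3571, -0.9341)
n_5 = (+0.8246, -0.5657)
  (0,1): δ = 117.04°  ·
  (0,2): δ = 46.18°  ✓
  (0,3): δ = 56.81°  ·
  (0,4): δ = 93.77°  ·
  (0,5): δ = 128.40°  ·
  (1,2): δ = 109.14°  ·
  (1,3): δ = 6.14°  ✓
  (1,4): δ = 30.81°  ✓
  (1,5): δ = 65.44°  ·
  (2,3): δ = 77.01°  ·
  (2,4): δ = 40.05°  ✓
  (2,5): δ = 5.42°  ✓
  (3,4): δ = 143.04°  ·
  (3,5): δ = 108.42°  ·
  (4,5): δ = 145.37°  ·
antipodal pairs: 5

count = 5; pairs: (0,2), (1,3), (1,4), (2,4), (2,5)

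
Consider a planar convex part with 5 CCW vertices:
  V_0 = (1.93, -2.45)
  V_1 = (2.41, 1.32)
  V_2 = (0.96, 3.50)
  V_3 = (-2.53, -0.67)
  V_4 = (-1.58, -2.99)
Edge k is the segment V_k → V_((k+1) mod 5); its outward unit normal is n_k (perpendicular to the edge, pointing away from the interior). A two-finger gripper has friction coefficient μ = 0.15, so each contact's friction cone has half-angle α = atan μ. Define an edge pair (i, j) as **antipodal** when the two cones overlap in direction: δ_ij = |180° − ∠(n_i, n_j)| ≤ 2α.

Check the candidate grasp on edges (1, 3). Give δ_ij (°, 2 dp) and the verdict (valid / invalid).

δ = 11.36°, valid

α = atan 0.15 = 8.53°;  2α = 17.06°
edge 1: e_1 = (-1.45, +2.18);  n_1 = (+0.8326, +0.5538)
edge 3: e_3 = (+0.95, -2.32);  n_3 = (-0.9254, -0.3789)
∠(n_1, n_3) = 168.64°
δ = |180° − 168.64°| = 11.36°
11.36° ≤ 2α = 17.06°  →  valid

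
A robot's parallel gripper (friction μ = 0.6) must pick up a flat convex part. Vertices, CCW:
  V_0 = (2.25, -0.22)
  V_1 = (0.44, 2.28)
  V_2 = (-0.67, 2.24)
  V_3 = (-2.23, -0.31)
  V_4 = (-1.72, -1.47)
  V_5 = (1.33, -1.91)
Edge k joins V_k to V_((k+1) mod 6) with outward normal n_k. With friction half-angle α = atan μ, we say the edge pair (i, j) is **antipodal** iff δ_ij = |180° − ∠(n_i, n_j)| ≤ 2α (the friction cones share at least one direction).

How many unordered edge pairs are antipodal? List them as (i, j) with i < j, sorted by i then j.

count = 6; pairs: (0,3), (0,4), (1,4), (1,5), (2,5), (3,5)

α = atan 0.6 = 30.96°;  2α = 61.93°
n_0 = (+0.8100, +0.5864)
n_1 = (-0.0360, +0.9994)
n_2 = (-0.8530, +0.5219)
n_3 = (-0.9154, -0.4025)
n_4 = (-0.1428, -0.9898)
n_5 = (+0.8783, -0.4781)
  (0,1): δ = 123.84°  ·
  (0,2): δ = 67.36°  ·
  (0,3): δ = 12.17°  ✓
  (0,4): δ = 45.89°  ✓
  (0,5): δ = 115.53°  ·
  (1,2): δ = 123.52°  ·
  (1,3): δ = 68.33°  ·
  (1,4): δ = 10.27°  ✓
  (1,5): δ = 59.37°  ✓
  (2,3): δ = 124.81°  ·
  (2,4): δ = 66.75°  ·
  (2,5): δ = 2.89°  ✓
  (3,4): δ = 121.94°  ·
  (3,5): δ = 52.30°  ✓
  (4,5): δ = 110.35°  ·
antipodal pairs: 6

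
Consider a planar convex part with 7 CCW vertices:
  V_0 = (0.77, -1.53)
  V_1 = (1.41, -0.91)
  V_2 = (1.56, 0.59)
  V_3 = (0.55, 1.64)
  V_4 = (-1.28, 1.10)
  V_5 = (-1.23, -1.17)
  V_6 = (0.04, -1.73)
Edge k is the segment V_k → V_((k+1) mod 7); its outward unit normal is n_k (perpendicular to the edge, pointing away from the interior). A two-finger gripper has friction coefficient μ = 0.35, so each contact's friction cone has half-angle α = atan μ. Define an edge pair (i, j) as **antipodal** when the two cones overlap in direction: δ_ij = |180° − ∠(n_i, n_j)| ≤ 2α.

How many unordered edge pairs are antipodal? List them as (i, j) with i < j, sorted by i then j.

count = 4; pairs: (0,3), (1,4), (2,5), (3,6)

α = atan 0.35 = 19.29°;  2α = 38.58°
n_0 = (+0.6958, -0.7182)
n_1 = (+0.9950, -0.0995)
n_2 = (+0.7207, +0.6932)
n_3 = (-0.2830, +0.9591)
n_4 = (-0.9998, -0.0220)
n_5 = (-0.4035, -0.9150)
n_6 = (+0.2642, -0.9645)
  (0,1): δ = 139.80°  ·
  (0,2): δ = 90.20°  ·
  (0,3): δ = 27.65°  ✓
  (0,4): δ = 47.17°  ·
  (0,5): δ = 112.11°  ·
  (0,6): δ = 151.23°  ·
  (1,2): δ = 130.40°  ·
  (1,3): δ = 67.85°  ·
  (1,4): δ = 6.97°  ✓
  (1,5): δ = 71.92°  ·
  (1,6): δ = 111.03°  ·
  (2,3): δ = 117.45°  ·
  (2,4): δ = 42.63°  ·
  (2,5): δ = 22.32°  ✓
  (2,6): δ = 61.43°  ·
  (3,4): δ = 105.18°  ·
  (3,5): δ = 40.24°  ·
  (3,6): δ = 1.12°  ✓
  (4,5): δ = 115.06°  ·
  (4,6): δ = 75.94°  ·
  (5,6): δ = 140.88°  ·
antipodal pairs: 4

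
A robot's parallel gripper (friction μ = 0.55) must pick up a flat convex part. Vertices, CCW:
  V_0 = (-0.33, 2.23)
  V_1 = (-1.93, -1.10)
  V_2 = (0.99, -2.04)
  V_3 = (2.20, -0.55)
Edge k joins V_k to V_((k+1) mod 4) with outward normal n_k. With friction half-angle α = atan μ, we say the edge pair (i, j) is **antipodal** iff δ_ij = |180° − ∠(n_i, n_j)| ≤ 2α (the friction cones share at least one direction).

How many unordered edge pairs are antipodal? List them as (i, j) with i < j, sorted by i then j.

α = atan 0.55 = 28.81°;  2α = 57.62°
n_0 = (-0.9014, +0.4331)
n_1 = (-0.3064, -0.9519)
n_2 = (+0.7763, -0.6304)
n_3 = (+0.7396, +0.6731)
  (0,1): δ = 82.18°  ·
  (0,2): δ = 13.42°  ✓
  (0,3): δ = 67.97°  ·
  (1,2): δ = 111.24°  ·
  (1,3): δ = 29.85°  ✓
  (2,3): δ = 98.62°  ·
antipodal pairs: 2

count = 2; pairs: (0,2), (1,3)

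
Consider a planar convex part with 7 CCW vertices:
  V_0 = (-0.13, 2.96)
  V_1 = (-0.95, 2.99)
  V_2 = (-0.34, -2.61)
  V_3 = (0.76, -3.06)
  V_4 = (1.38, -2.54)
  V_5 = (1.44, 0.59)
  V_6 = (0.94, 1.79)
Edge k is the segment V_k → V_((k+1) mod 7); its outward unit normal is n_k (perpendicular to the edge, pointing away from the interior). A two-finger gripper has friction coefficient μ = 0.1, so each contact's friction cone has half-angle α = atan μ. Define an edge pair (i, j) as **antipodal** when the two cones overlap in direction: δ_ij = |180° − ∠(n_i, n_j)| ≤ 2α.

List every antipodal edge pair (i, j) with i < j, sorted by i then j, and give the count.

α = atan 0.1 = 5.71°;  2α = 11.42°
n_0 = (+0.0366, +0.9993)
n_1 = (-0.9941, -0.1083)
n_2 = (-0.3786, -0.9255)
n_3 = (+0.6426, -0.7662)
n_4 = (+0.9998, -0.0192)
n_5 = (+0.9231, +0.3846)
n_6 = (+0.7379, +0.6749)
  (0,1): δ = 81.69°  ·
  (0,2): δ = 20.15°  ·
  (0,3): δ = 42.08°  ·
  (0,4): δ = 91.00°  ·
  (0,5): δ = 114.72°  ·
  (0,6): δ = 134.54°  ·
  (1,2): δ = 118.47°  ·
  (1,3): δ = 56.23°  ·
  (1,4): δ = 7.31°  ✓
  (1,5): δ = 16.40°  ·
  (1,6): δ = 36.23°  ·
  (2,3): δ = 117.76°  ·
  (2,4): δ = 68.85°  ·
  (2,5): δ = 45.13°  ·
  (2,6): δ = 25.31°  ·
  (3,4): δ = 131.09°  ·
  (3,5): δ = 107.37°  ·
  (3,6): δ = 87.54°  ·
  (4,5): δ = 156.28°  ·
  (4,6): δ = 136.46°  ·
  (5,6): δ = 160.18°  ·
antipodal pairs: 1

count = 1; pairs: (1,4)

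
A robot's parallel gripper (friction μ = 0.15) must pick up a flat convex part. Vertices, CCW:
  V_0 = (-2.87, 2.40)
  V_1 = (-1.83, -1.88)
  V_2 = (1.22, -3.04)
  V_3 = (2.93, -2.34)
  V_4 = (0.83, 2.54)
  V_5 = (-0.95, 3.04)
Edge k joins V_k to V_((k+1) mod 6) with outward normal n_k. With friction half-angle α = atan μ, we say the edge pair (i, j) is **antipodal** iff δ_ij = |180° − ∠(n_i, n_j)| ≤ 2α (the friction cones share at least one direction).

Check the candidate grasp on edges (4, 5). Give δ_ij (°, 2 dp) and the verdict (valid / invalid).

δ = 145.88°, invalid

α = atan 0.15 = 8.53°;  2α = 17.06°
edge 4: e_4 = (-1.78, +0.50);  n_4 = (+0.2704, +0.9627)
edge 5: e_5 = (-1.92, -0.64);  n_5 = (-0.3162, +0.9487)
∠(n_4, n_5) = 34.12°
δ = |180° − 34.12°| = 145.88°
145.88° > 2α = 17.06°  →  invalid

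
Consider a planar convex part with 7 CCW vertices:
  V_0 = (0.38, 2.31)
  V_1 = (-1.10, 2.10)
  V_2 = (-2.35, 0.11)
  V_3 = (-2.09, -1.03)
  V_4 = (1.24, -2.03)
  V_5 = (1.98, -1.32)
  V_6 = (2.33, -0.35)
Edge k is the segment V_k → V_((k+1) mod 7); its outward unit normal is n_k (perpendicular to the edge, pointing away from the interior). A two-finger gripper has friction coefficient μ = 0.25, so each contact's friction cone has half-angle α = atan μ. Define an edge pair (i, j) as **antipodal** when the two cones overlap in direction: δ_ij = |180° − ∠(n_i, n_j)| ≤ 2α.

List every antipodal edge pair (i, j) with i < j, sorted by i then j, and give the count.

count = 4; pairs: (0,3), (1,4), (1,5), (2,6)

α = atan 0.25 = 14.04°;  2α = 28.07°
n_0 = (-0.1405, +0.9901)
n_1 = (-0.8468, +0.5319)
n_2 = (-0.9750, -0.2224)
n_3 = (-0.2876, -0.9577)
n_4 = (+0.6923, -0.7216)
n_5 = (+0.9406, -0.3394)
n_6 = (+0.8065, +0.5912)
  (0,1): δ = 130.21°  ·
  (0,2): δ = 85.23°  ·
  (0,3): δ = 24.79°  ✓
  (0,4): δ = 35.74°  ·
  (0,5): δ = 62.08°  ·
  (0,6): δ = 118.17°  ·
  (1,2): δ = 135.02°  ·
  (1,3): δ = 74.58°  ·
  (1,4): δ = 14.05°  ✓
  (1,5): δ = 12.29°  ✓
  (1,6): δ = 68.38°  ·
  (2,3): δ = 119.56°  ·
  (2,4): δ = 59.03°  ·
  (2,5): δ = 32.69°  ·
  (2,6): δ = 23.40°  ✓
  (3,4): δ = 119.47°  ·
  (3,5): δ = 93.13°  ·
  (3,6): δ = 37.04°  ·
  (4,5): δ = 153.66°  ·
  (4,6): δ = 97.57°  ·
  (5,6): δ = 123.91°  ·
antipodal pairs: 4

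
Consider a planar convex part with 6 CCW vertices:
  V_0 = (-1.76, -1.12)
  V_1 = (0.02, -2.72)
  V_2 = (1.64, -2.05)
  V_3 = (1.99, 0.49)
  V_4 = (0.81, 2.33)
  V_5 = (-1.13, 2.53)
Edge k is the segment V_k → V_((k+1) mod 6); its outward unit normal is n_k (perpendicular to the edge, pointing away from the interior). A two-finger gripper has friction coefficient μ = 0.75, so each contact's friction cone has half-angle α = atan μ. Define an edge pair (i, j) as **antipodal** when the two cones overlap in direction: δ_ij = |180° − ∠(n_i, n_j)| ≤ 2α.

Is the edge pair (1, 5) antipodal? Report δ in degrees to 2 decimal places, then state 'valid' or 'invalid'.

α = atan 0.75 = 36.87°;  2α = 73.74°
edge 1: e_1 = (+1.62, +0.67);  n_1 = (+0.3822, -0.9241)
edge 5: e_5 = (-0.63, -3.65);  n_5 = (-0.9854, +0.1701)
∠(n_1, n_5) = 122.26°
δ = |180° − 122.26°| = 57.74°
57.74° ≤ 2α = 73.74°  →  valid

δ = 57.74°, valid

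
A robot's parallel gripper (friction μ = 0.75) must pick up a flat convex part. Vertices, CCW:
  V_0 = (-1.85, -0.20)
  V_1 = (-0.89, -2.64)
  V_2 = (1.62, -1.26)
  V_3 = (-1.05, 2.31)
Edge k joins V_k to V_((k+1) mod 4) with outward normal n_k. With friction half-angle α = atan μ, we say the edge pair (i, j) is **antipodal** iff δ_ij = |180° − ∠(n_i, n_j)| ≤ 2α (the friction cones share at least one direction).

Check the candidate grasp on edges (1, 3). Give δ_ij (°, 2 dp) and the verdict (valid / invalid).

α = atan 0.75 = 36.87°;  2α = 73.74°
edge 1: e_1 = (+2.51, +1.38);  n_1 = (+0.4818, -0.8763)
edge 3: e_3 = (-0.80, -2.51);  n_3 = (-0.9528, +0.3037)
∠(n_1, n_3) = 136.48°
δ = |180° − 136.48°| = 43.52°
43.52° ≤ 2α = 73.74°  →  valid

δ = 43.52°, valid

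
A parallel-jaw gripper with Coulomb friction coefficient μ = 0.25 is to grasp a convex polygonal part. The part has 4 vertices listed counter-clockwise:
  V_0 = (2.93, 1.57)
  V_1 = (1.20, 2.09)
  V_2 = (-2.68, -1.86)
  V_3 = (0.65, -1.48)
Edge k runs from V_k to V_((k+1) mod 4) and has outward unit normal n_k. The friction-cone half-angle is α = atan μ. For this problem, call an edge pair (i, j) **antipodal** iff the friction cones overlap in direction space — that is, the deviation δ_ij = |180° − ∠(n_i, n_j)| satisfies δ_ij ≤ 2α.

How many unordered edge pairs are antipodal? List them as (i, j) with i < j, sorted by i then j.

α = atan 0.25 = 14.04°;  2α = 28.07°
n_0 = (+0.2879, +0.9577)
n_1 = (-0.7134, +0.7008)
n_2 = (+0.1134, -0.9936)
n_3 = (+0.8009, -0.5987)
  (0,1): δ = 117.76°  ·
  (0,2): δ = 23.24°  ✓
  (0,3): δ = 69.95°  ·
  (1,2): δ = 39.00°  ·
  (1,3): δ = 7.71°  ✓
  (2,3): δ = 133.29°  ·
antipodal pairs: 2

count = 2; pairs: (0,2), (1,3)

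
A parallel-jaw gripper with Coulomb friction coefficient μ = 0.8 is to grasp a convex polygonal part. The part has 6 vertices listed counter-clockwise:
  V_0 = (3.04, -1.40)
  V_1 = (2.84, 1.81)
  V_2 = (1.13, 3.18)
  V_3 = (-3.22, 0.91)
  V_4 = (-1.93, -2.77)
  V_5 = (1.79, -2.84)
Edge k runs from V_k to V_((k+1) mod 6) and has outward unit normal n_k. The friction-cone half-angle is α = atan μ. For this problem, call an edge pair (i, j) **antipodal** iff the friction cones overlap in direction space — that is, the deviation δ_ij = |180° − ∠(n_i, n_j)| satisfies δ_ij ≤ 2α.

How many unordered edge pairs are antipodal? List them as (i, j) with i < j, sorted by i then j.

α = atan 0.8 = 38.66°;  2α = 77.32°
n_0 = (+0.9981, +0.0622)
n_1 = (+0.6253, +0.7804)
n_2 = (-0.4626, +0.8865)
n_3 = (-0.9437, -0.3308)
n_4 = (-0.0188, -0.9998)
n_5 = (+0.7552, -0.6555)
  (0,1): δ = 132.27°  ·
  (0,2): δ = 66.01°  ✓
  (0,3): δ = 15.75°  ✓
  (0,4): δ = 85.36°  ·
  (0,5): δ = 135.47°  ·
  (1,2): δ = 113.74°  ·
  (1,3): δ = 31.98°  ✓
  (1,4): δ = 37.62°  ✓
  (1,5): δ = 87.74°  ·
  (2,3): δ = 98.24°  ·
  (2,4): δ = 28.64°  ✓
  (2,5): δ = 21.48°  ✓
  (3,4): δ = 110.40°  ·
  (3,5): δ = 60.28°  ✓
  (4,5): δ = 129.88°  ·
antipodal pairs: 7

count = 7; pairs: (0,2), (0,3), (1,3), (1,4), (2,4), (2,5), (3,5)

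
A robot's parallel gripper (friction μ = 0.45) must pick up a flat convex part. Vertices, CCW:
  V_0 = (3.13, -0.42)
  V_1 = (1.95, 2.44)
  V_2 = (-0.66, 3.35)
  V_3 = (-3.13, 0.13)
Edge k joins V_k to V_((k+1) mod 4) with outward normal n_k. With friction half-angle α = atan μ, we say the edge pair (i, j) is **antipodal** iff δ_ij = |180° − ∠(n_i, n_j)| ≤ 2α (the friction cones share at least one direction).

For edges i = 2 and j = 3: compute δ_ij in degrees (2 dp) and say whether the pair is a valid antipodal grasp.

α = atan 0.45 = 24.23°;  2α = 48.46°
edge 2: e_2 = (-2.47, -3.22);  n_2 = (-0.7934, +0.6086)
edge 3: e_3 = (+6.26, -0.55);  n_3 = (-0.0875, -0.9962)
∠(n_2, n_3) = 122.47°
δ = |180° − 122.47°| = 57.53°
57.53° > 2α = 48.46°  →  invalid

δ = 57.53°, invalid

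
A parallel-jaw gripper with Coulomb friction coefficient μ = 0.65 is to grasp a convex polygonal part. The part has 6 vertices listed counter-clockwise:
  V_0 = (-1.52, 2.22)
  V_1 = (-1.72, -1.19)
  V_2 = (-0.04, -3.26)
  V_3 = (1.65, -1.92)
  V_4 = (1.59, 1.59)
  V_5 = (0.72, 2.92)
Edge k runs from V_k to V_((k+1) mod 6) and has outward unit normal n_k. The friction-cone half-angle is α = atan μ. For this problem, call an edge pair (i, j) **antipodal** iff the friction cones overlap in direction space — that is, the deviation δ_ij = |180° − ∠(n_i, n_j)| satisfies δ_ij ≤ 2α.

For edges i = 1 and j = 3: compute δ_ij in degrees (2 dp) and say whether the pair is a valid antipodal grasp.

α = atan 0.65 = 33.02°;  2α = 66.05°
edge 1: e_1 = (+1.68, -2.07);  n_1 = (-0.7765, -0.6302)
edge 3: e_3 = (-0.06, +3.51);  n_3 = (+0.9999, +0.0171)
∠(n_1, n_3) = 141.92°
δ = |180° − 141.92°| = 38.08°
38.08° ≤ 2α = 66.05°  →  valid

δ = 38.08°, valid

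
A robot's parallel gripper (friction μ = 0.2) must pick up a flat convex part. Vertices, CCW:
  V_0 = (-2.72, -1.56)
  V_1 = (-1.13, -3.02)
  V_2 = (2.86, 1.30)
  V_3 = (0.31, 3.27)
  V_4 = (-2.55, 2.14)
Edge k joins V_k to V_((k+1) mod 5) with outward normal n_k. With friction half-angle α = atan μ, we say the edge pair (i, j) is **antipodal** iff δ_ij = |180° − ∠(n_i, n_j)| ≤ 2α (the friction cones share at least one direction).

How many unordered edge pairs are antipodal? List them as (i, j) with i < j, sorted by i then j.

count = 1; pairs: (0,2)

α = atan 0.2 = 11.31°;  2α = 22.62°
n_0 = (-0.6764, -0.7366)
n_1 = (+0.7346, -0.6785)
n_2 = (+0.6114, +0.7914)
n_3 = (-0.3675, +0.9300)
n_4 = (-0.9989, +0.0459)
  (0,1): δ = 90.17°  ·
  (0,2): δ = 4.87°  ✓
  (0,3): δ = 64.12°  ·
  (0,4): δ = 129.93°  ·
  (1,2): δ = 84.96°  ·
  (1,3): δ = 25.71°  ·
  (1,4): δ = 40.10°  ·
  (2,3): δ = 120.75°  ·
  (2,4): δ = 54.94°  ·
  (3,4): δ = 114.19°  ·
antipodal pairs: 1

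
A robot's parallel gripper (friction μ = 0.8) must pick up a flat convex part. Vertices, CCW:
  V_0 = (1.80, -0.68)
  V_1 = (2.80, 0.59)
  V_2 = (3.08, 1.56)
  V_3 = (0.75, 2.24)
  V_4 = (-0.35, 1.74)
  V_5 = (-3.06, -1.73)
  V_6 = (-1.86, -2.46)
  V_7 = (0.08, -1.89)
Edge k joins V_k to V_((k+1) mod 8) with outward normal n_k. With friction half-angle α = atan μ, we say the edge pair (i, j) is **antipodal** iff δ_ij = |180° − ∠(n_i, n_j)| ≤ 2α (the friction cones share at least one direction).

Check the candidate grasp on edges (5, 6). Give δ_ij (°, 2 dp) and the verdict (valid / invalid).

α = atan 0.8 = 38.66°;  2α = 77.32°
edge 5: e_5 = (+1.20, -0.73);  n_5 = (-0.5197, -0.8543)
edge 6: e_6 = (+1.94, +0.57);  n_6 = (+0.2819, -0.9594)
∠(n_5, n_6) = 47.69°
δ = |180° − 47.69°| = 132.31°
132.31° > 2α = 77.32°  →  invalid

δ = 132.31°, invalid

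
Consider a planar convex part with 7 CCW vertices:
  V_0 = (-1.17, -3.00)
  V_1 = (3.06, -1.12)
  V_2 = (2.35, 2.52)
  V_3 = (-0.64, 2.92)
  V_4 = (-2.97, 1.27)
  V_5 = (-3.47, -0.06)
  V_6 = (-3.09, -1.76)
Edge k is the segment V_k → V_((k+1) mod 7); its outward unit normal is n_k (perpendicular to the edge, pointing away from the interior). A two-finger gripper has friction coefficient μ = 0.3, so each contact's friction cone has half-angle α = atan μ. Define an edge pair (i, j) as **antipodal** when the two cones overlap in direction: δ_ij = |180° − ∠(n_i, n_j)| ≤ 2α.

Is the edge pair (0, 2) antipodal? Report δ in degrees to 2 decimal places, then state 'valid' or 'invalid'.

δ = 31.58°, valid

α = atan 0.3 = 16.70°;  2α = 33.40°
edge 0: e_0 = (+4.23, +1.88);  n_0 = (+0.4061, -0.9138)
edge 2: e_2 = (-2.99, +0.40);  n_2 = (+0.1326, +0.9912)
∠(n_0, n_2) = 148.42°
δ = |180° − 148.42°| = 31.58°
31.58° ≤ 2α = 33.40°  →  valid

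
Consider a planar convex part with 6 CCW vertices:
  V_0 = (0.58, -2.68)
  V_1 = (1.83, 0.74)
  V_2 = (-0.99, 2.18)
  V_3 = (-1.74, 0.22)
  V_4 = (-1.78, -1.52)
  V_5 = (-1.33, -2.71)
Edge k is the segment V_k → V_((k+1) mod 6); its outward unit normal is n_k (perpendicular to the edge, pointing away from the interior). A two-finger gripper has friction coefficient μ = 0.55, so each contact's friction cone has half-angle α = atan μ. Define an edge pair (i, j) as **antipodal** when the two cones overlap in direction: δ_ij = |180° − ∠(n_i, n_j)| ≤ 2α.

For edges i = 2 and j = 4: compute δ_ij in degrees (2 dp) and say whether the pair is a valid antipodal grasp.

α = atan 0.55 = 28.81°;  2α = 57.62°
edge 2: e_2 = (-0.75, -1.96);  n_2 = (-0.9340, +0.3574)
edge 4: e_4 = (+0.45, -1.19);  n_4 = (-0.9354, -0.3537)
∠(n_2, n_4) = 41.65°
δ = |180° − 41.65°| = 138.35°
138.35° > 2α = 57.62°  →  invalid

δ = 138.35°, invalid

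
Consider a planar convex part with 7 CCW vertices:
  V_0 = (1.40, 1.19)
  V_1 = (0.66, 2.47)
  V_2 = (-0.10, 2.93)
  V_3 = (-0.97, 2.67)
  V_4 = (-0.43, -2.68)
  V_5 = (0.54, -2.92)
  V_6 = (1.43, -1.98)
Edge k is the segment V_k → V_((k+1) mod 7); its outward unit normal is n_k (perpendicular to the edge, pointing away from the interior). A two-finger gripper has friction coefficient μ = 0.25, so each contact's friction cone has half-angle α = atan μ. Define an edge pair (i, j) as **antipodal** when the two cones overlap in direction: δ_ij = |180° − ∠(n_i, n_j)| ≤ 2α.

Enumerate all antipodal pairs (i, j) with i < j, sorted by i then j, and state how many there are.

count = 3; pairs: (0,3), (1,4), (3,6)

α = atan 0.25 = 14.04°;  2α = 28.07°
n_0 = (+0.8657, +0.5005)
n_1 = (+0.5178, +0.8555)
n_2 = (-0.2863, +0.9581)
n_3 = (-0.9949, -0.1004)
n_4 = (-0.2402, -0.9707)
n_5 = (+0.7262, -0.6875)
n_6 = (+1.0000, +0.0095)
  (0,1): δ = 151.22°  ·
  (0,2): δ = 103.39°  ·
  (0,3): δ = 24.27°  ✓
  (0,4): δ = 46.07°  ·
  (0,5): δ = 106.53°  ·
  (0,6): δ = 150.51°  ·
  (1,2): δ = 132.18°  ·
  (1,3): δ = 53.05°  ·
  (1,4): δ = 17.29°  ✓
  (1,5): δ = 77.75°  ·
  (1,6): δ = 121.73°  ·
  (2,3): δ = 100.88°  ·
  (2,4): δ = 30.54°  ·
  (2,5): δ = 29.93°  ·
  (2,6): δ = 73.90°  ·
  (3,4): δ = 109.66°  ·
  (3,5): δ = 49.20°  ·
  (3,6): δ = 5.22°  ✓
  (4,5): δ = 119.54°  ·
  (4,6): δ = 75.56°  ·
  (5,6): δ = 136.02°  ·
antipodal pairs: 3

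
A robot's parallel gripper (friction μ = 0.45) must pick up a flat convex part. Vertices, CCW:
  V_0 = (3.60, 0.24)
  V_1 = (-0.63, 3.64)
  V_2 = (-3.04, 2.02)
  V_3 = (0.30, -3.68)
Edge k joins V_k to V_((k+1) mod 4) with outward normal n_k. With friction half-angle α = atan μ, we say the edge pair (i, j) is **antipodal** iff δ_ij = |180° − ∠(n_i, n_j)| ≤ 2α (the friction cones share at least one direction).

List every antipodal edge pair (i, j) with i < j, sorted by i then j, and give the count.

α = atan 0.45 = 24.23°;  2α = 48.46°
n_0 = (+0.6265, +0.7794)
n_1 = (-0.5579, +0.8299)
n_2 = (-0.8628, -0.5056)
n_3 = (+0.7650, -0.6440)
  (0,1): δ = 107.30°  ·
  (0,2): δ = 20.84°  ✓
  (0,3): δ = 88.70°  ·
  (1,2): δ = 93.54°  ·
  (1,3): δ = 16.00°  ✓
  (2,3): δ = 70.46°  ·
antipodal pairs: 2

count = 2; pairs: (0,2), (1,3)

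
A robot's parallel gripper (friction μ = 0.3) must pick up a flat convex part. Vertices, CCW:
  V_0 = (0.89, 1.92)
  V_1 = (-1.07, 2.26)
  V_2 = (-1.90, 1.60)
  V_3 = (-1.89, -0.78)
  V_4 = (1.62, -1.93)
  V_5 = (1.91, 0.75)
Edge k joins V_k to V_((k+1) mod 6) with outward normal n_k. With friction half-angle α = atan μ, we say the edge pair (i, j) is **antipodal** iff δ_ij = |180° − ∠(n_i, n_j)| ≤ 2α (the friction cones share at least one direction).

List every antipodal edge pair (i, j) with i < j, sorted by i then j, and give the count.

count = 3; pairs: (0,3), (2,4), (3,5)

α = atan 0.3 = 16.70°;  2α = 33.40°
n_0 = (+0.1709, +0.9853)
n_1 = (-0.6224, +0.7827)
n_2 = (-1.0000, -0.0042)
n_3 = (-0.3114, -0.9503)
n_4 = (+0.9942, -0.1076)
n_5 = (+0.7538, +0.6571)
  (0,1): δ = 131.67°  ·
  (0,2): δ = 79.92°  ·
  (0,3): δ = 8.30°  ✓
  (0,4): δ = 93.67°  ·
  (0,5): δ = 140.92°  ·
  (1,2): δ = 128.25°  ·
  (1,3): δ = 56.63°  ·
  (1,4): δ = 45.33°  ·
  (1,5): δ = 92.59°  ·
  (2,3): δ = 108.38°  ·
  (2,4): δ = 6.42°  ✓
  (2,5): δ = 40.84°  ·
  (3,4): δ = 78.04°  ·
  (3,5): δ = 30.78°  ✓
  (4,5): δ = 132.74°  ·
antipodal pairs: 3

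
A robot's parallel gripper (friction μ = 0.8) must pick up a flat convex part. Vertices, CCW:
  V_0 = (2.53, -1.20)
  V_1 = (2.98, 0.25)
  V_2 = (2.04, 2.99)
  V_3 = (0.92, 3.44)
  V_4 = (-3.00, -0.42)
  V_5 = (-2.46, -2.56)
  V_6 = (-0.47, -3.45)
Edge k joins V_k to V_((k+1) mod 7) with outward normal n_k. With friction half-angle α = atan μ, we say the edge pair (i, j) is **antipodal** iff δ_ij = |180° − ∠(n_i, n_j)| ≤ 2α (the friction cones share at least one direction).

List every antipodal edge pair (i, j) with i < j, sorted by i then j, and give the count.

α = atan 0.8 = 38.66°;  2α = 77.32°
n_0 = (+0.9551, -0.2964)
n_1 = (+0.9459, +0.3245)
n_2 = (+0.3728, +0.9279)
n_3 = (-0.7016, +0.7125)
n_4 = (-0.9696, -0.2447)
n_5 = (-0.4083, -0.9129)
n_6 = (+0.6000, -0.8000)
  (0,1): δ = 143.82°  ·
  (0,2): δ = 94.65°  ·
  (0,3): δ = 28.20°  ✓
  (0,4): δ = 31.40°  ✓
  (0,5): δ = 83.15°  ·
  (0,6): δ = 144.11°  ·
  (1,2): δ = 130.82°  ·
  (1,3): δ = 64.38°  ✓
  (1,4): δ = 4.77°  ✓
  (1,5): δ = 46.97°  ✓
  (1,6): δ = 107.93°  ·
  (2,3): δ = 113.55°  ·
  (2,4): δ = 53.95°  ✓
  (2,5): δ = 2.21°  ✓
  (2,6): δ = 58.76°  ✓
  (3,4): δ = 120.40°  ·
  (3,5): δ = 68.65°  ✓
  (3,6): δ = 7.69°  ✓
  (4,5): δ = 128.26°  ·
  (4,6): δ = 67.29°  ✓
  (5,6): δ = 119.03°  ·
antipodal pairs: 11

count = 11; pairs: (0,3), (0,4), (1,3), (1,4), (1,5), (2,4), (2,5), (2,6), (3,5), (3,6), (4,6)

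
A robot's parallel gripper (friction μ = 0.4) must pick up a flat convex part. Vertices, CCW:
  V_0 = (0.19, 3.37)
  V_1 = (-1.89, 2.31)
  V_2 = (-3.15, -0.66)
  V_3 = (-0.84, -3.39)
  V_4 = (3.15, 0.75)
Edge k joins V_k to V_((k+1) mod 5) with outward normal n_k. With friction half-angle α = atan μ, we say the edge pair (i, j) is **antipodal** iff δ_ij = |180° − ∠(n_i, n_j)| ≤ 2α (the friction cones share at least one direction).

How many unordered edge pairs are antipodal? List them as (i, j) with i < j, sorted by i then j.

count = 3; pairs: (0,3), (1,3), (2,4)

α = atan 0.4 = 21.80°;  2α = 43.60°
n_0 = (-0.4541, +0.8910)
n_1 = (-0.9206, +0.3905)
n_2 = (-0.7634, -0.6459)
n_3 = (+0.7200, -0.6939)
n_4 = (+0.6628, +0.7488)
  (0,1): δ = 139.99°  ·
  (0,2): δ = 76.77°  ·
  (0,3): δ = 19.05°  ✓
  (0,4): δ = 111.48°  ·
  (1,2): δ = 116.77°  ·
  (1,3): δ = 20.95°  ✓
  (1,4): δ = 71.48°  ·
  (2,3): δ = 84.18°  ·
  (2,4): δ = 8.25°  ✓
  (3,4): δ = 87.57°  ·
antipodal pairs: 3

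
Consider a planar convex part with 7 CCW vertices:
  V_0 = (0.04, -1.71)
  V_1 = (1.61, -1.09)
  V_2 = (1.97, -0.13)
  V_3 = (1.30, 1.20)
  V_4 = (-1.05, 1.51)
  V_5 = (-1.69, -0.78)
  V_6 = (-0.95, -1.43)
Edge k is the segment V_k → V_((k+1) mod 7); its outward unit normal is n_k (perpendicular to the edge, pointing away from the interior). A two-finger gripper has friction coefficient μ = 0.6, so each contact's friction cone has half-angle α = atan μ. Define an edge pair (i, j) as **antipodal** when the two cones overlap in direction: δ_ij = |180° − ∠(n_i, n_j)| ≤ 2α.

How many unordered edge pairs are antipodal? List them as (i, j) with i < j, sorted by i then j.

α = atan 0.6 = 30.96°;  2α = 61.93°
n_0 = (+0.3673, -0.9301)
n_1 = (+0.9363, -0.3511)
n_2 = (+0.8931, +0.4499)
n_3 = (+0.1308, +0.9914)
n_4 = (-0.9631, +0.2692)
n_5 = (-0.6599, -0.7513)
n_6 = (-0.2722, -0.9623)
  (0,1): δ = 132.11°  ·
  (0,2): δ = 84.81°  ·
  (0,3): δ = 29.06°  ✓
  (0,4): δ = 52.84°  ✓
  (0,5): δ = 117.16°  ·
  (0,6): δ = 142.66°  ·
  (1,2): δ = 132.71°  ·
  (1,3): δ = 76.96°  ·
  (1,4): δ = 4.94°  ✓
  (1,5): δ = 69.26°  ·
  (1,6): δ = 94.76°  ·
  (2,3): δ = 124.25°  ·
  (2,4): δ = 42.35°  ✓
  (2,5): δ = 21.97°  ✓
  (2,6): δ = 47.47°  ✓
  (3,4): δ = 98.10°  ·
  (3,5): δ = 33.78°  ✓
  (3,6): δ = 8.28°  ✓
  (4,5): δ = 115.68°  ·
  (4,6): δ = 90.18°  ·
  (5,6): δ = 154.50°  ·
antipodal pairs: 8

count = 8; pairs: (0,3), (0,4), (1,4), (2,4), (2,5), (2,6), (3,5), (3,6)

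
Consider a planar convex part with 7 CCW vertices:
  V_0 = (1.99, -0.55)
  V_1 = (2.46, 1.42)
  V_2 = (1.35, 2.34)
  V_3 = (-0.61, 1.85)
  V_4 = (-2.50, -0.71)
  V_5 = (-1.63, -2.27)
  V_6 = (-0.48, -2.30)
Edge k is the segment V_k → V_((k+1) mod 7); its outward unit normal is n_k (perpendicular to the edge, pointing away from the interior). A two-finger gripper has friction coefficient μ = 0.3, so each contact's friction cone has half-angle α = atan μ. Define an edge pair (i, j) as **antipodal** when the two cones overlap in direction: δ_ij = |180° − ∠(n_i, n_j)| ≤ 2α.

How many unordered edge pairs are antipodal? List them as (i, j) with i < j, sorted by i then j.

α = atan 0.3 = 16.70°;  2α = 33.40°
n_0 = (+0.9727, -0.2321)
n_1 = (+0.6381, +0.7699)
n_2 = (-0.2425, +0.9701)
n_3 = (-0.8045, +0.5939)
n_4 = (-0.8734, -0.4871)
n_5 = (-0.0261, -0.9997)
n_6 = (+0.5781, -0.8160)
  (0,1): δ = 116.23°  ·
  (0,2): δ = 62.55°  ·
  (0,3): δ = 23.02°  ✓
  (0,4): δ = 42.57°  ·
  (0,5): δ = 101.92°  ·
  (0,6): δ = 138.74°  ·
  (1,2): δ = 126.31°  ·
  (1,3): δ = 86.78°  ·
  (1,4): δ = 21.20°  ✓
  (1,5): δ = 38.16°  ·
  (1,6): δ = 74.97°  ·
  (2,3): δ = 140.47°  ·
  (2,4): δ = 74.89°  ·
  (2,5): δ = 15.53°  ✓
  (2,6): δ = 21.28°  ✓
  (3,4): δ = 114.41°  ·
  (3,5): δ = 55.06°  ·
  (3,6): δ = 18.24°  ✓
  (4,5): δ = 120.64°  ·
  (4,6): δ = 83.83°  ·
  (5,6): δ = 143.19°  ·
antipodal pairs: 5

count = 5; pairs: (0,3), (1,4), (2,5), (2,6), (3,6)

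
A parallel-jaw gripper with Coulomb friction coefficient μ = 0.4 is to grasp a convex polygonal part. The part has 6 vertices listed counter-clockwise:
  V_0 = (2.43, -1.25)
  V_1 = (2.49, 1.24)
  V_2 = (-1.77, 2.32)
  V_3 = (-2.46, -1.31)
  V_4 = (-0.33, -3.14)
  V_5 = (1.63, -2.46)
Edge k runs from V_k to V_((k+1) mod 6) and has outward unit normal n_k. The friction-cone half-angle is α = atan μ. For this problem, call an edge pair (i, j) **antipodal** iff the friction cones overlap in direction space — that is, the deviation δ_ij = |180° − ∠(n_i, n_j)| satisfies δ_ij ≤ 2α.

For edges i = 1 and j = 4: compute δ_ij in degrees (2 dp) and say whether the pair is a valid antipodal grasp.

α = atan 0.4 = 21.80°;  2α = 43.60°
edge 1: e_1 = (-4.26, +1.08);  n_1 = (+0.2457, +0.9693)
edge 4: e_4 = (+1.96, +0.68);  n_4 = (+0.3278, -0.9448)
∠(n_1, n_4) = 146.64°
δ = |180° − 146.64°| = 33.36°
33.36° ≤ 2α = 43.60°  →  valid

δ = 33.36°, valid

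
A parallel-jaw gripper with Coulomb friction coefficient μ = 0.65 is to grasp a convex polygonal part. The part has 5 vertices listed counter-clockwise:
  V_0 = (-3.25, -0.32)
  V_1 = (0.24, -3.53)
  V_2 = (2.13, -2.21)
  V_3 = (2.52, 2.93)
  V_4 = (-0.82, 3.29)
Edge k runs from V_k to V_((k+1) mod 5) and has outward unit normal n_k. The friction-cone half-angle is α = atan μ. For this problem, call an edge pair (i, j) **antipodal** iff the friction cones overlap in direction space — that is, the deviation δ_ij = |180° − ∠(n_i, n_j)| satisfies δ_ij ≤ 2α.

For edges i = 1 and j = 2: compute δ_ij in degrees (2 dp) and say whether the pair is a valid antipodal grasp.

α = atan 0.65 = 33.02°;  2α = 66.05°
edge 1: e_1 = (+1.89, +1.32);  n_1 = (+0.5726, -0.8198)
edge 2: e_2 = (+0.39, +5.14);  n_2 = (+0.9971, -0.0757)
∠(n_1, n_2) = 50.73°
δ = |180° − 50.73°| = 129.27°
129.27° > 2α = 66.05°  →  invalid

δ = 129.27°, invalid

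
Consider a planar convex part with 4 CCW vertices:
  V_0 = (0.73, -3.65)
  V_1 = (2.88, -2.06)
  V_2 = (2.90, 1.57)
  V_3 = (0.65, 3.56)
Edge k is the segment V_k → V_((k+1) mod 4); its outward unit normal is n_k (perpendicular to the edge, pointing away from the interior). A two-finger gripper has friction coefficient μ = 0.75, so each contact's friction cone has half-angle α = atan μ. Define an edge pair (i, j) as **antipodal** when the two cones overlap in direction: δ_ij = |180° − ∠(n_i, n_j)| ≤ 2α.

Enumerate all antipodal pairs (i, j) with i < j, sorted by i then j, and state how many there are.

count = 3; pairs: (0,3), (1,3), (2,3)

α = atan 0.75 = 36.87°;  2α = 73.74°
n_0 = (+0.5946, -0.8040)
n_1 = (+1.0000, -0.0055)
n_2 = (+0.6625, +0.7491)
n_3 = (-0.9999, -0.0111)
  (0,1): δ = 126.80°  ·
  (0,2): δ = 77.98°  ·
  (0,3): δ = 54.15°  ✓
  (1,2): δ = 131.18°  ·
  (1,3): δ = 0.95°  ✓
  (2,3): δ = 47.87°  ✓
antipodal pairs: 3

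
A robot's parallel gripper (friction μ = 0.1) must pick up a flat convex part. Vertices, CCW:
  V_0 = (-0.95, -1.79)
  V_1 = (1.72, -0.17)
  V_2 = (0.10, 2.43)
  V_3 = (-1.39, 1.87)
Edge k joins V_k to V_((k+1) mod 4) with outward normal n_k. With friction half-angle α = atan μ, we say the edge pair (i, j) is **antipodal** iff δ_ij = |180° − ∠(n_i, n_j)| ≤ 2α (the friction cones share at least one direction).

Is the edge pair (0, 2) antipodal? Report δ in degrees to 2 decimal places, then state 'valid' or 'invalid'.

δ = 10.65°, valid

α = atan 0.1 = 5.71°;  2α = 11.42°
edge 0: e_0 = (+2.67, +1.62);  n_0 = (+0.5187, -0.8549)
edge 2: e_2 = (-1.49, -0.56);  n_2 = (-0.3518, +0.9361)
∠(n_0, n_2) = 169.35°
δ = |180° − 169.35°| = 10.65°
10.65° ≤ 2α = 11.42°  →  valid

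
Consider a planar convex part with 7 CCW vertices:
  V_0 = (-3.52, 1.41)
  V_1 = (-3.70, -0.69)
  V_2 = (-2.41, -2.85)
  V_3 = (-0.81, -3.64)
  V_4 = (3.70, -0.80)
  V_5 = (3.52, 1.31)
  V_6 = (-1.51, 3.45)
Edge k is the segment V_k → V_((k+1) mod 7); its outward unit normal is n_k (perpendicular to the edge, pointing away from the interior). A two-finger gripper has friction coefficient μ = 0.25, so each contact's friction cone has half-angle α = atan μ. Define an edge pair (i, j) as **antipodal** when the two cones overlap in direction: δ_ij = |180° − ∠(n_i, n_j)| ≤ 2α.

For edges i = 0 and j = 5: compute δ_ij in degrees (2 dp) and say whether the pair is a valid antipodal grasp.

α = atan 0.25 = 14.04°;  2α = 28.07°
edge 0: e_0 = (-0.18, -2.10);  n_0 = (-0.9963, +0.0854)
edge 5: e_5 = (-5.03, +2.14);  n_5 = (+0.3915, +0.9202)
∠(n_0, n_5) = 108.15°
δ = |180° − 108.15°| = 71.85°
71.85° > 2α = 28.07°  →  invalid

δ = 71.85°, invalid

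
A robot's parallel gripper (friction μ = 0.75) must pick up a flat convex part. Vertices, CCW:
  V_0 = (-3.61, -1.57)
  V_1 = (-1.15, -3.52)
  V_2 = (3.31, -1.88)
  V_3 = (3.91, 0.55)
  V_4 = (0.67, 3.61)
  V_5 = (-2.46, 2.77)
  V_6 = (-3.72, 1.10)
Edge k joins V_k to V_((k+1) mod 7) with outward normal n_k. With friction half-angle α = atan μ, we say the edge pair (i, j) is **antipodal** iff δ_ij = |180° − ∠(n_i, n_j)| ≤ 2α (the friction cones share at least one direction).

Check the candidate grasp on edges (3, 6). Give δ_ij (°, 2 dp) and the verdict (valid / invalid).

α = atan 0.75 = 36.87°;  2α = 73.74°
edge 3: e_3 = (-3.24, +3.06);  n_3 = (+0.6866, +0.7270)
edge 6: e_6 = (+0.11, -2.67);  n_6 = (-0.9992, -0.0412)
∠(n_3, n_6) = 135.72°
δ = |180° − 135.72°| = 44.28°
44.28° ≤ 2α = 73.74°  →  valid

δ = 44.28°, valid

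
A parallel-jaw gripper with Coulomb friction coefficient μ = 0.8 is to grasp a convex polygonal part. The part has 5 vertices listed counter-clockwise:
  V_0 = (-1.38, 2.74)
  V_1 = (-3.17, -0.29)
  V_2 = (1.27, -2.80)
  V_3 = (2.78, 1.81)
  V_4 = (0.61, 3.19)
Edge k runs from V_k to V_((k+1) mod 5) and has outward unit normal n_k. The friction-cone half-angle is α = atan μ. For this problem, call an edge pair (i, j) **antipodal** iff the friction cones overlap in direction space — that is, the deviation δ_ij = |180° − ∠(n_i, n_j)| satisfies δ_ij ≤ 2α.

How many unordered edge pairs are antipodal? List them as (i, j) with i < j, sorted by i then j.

α = atan 0.8 = 38.66°;  2α = 77.32°
n_0 = (-0.8610, +0.5086)
n_1 = (-0.4921, -0.8705)
n_2 = (+0.9503, -0.3113)
n_3 = (+0.5366, +0.8438)
n_4 = (-0.2206, +0.9754)
  (0,1): δ = 88.91°  ·
  (0,2): δ = 12.44°  ✓
  (0,3): δ = 88.12°  ·
  (0,4): δ = 133.31°  ·
  (1,2): δ = 78.66°  ·
  (1,3): δ = 2.97°  ✓
  (1,4): δ = 42.22°  ✓
  (2,3): δ = 104.32°  ·
  (2,4): δ = 59.12°  ✓
  (3,4): δ = 134.80°  ·
antipodal pairs: 4

count = 4; pairs: (0,2), (1,3), (1,4), (2,4)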